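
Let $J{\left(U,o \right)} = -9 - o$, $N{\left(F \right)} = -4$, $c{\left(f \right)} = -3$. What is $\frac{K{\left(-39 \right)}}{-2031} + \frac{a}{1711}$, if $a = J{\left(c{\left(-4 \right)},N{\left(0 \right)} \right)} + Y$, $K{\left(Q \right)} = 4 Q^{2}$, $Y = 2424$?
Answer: $- \frac{31055}{19633} \approx -1.5818$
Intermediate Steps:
$a = 2419$ ($a = \left(-9 - -4\right) + 2424 = \left(-9 + 4\right) + 2424 = -5 + 2424 = 2419$)
$\frac{K{\left(-39 \right)}}{-2031} + \frac{a}{1711} = \frac{4 \left(-39\right)^{2}}{-2031} + \frac{2419}{1711} = 4 \cdot 1521 \left(- \frac{1}{2031}\right) + 2419 \cdot \frac{1}{1711} = 6084 \left(- \frac{1}{2031}\right) + \frac{41}{29} = - \frac{2028}{677} + \frac{41}{29} = - \frac{31055}{19633}$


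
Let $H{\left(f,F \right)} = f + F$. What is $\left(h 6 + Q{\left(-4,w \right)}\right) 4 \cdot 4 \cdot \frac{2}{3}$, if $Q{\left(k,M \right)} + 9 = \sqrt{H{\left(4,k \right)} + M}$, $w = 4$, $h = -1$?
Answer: $- \frac{416}{3} \approx -138.67$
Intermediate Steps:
$H{\left(f,F \right)} = F + f$
$Q{\left(k,M \right)} = -9 + \sqrt{4 + M + k}$ ($Q{\left(k,M \right)} = -9 + \sqrt{\left(k + 4\right) + M} = -9 + \sqrt{\left(4 + k\right) + M} = -9 + \sqrt{4 + M + k}$)
$\left(h 6 + Q{\left(-4,w \right)}\right) 4 \cdot 4 \cdot \frac{2}{3} = \left(\left(-1\right) 6 - \left(9 - \sqrt{4 + 4 - 4}\right)\right) 4 \cdot 4 \cdot \frac{2}{3} = \left(-6 - \left(9 - \sqrt{4}\right)\right) 4 \cdot 4 \cdot 2 \cdot \frac{1}{3} = \left(-6 + \left(-9 + 2\right)\right) 4 \cdot 4 \cdot \frac{2}{3} = \left(-6 - 7\right) 4 \cdot \frac{8}{3} = \left(-13\right) 4 \cdot \frac{8}{3} = \left(-52\right) \frac{8}{3} = - \frac{416}{3}$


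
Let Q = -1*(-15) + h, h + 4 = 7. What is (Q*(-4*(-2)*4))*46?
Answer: 26496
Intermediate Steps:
h = 3 (h = -4 + 7 = 3)
Q = 18 (Q = -1*(-15) + 3 = 15 + 3 = 18)
(Q*(-4*(-2)*4))*46 = (18*(-4*(-2)*4))*46 = (18*(8*4))*46 = (18*32)*46 = 576*46 = 26496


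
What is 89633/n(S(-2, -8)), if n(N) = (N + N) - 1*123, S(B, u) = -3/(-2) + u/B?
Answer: -89633/112 ≈ -800.29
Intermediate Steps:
S(B, u) = 3/2 + u/B (S(B, u) = -3*(-½) + u/B = 3/2 + u/B)
n(N) = -123 + 2*N (n(N) = 2*N - 123 = -123 + 2*N)
89633/n(S(-2, -8)) = 89633/(-123 + 2*(3/2 - 8/(-2))) = 89633/(-123 + 2*(3/2 - 8*(-½))) = 89633/(-123 + 2*(3/2 + 4)) = 89633/(-123 + 2*(11/2)) = 89633/(-123 + 11) = 89633/(-112) = 89633*(-1/112) = -89633/112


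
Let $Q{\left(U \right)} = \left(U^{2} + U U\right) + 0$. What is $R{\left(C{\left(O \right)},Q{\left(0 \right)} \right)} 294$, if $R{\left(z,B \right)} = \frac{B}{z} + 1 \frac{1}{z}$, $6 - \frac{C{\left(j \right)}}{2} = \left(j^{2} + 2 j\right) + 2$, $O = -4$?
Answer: $- \frac{147}{4} \approx -36.75$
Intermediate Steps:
$C{\left(j \right)} = 8 - 4 j - 2 j^{2}$ ($C{\left(j \right)} = 12 - 2 \left(\left(j^{2} + 2 j\right) + 2\right) = 12 - 2 \left(2 + j^{2} + 2 j\right) = 12 - \left(4 + 2 j^{2} + 4 j\right) = 8 - 4 j - 2 j^{2}$)
$Q{\left(U \right)} = 2 U^{2}$ ($Q{\left(U \right)} = \left(U^{2} + U^{2}\right) + 0 = 2 U^{2} + 0 = 2 U^{2}$)
$R{\left(z,B \right)} = \frac{1}{z} + \frac{B}{z}$ ($R{\left(z,B \right)} = \frac{B}{z} + \frac{1}{z} = \frac{1}{z} + \frac{B}{z}$)
$R{\left(C{\left(O \right)},Q{\left(0 \right)} \right)} 294 = \frac{1 + 2 \cdot 0^{2}}{8 - -16 - 2 \left(-4\right)^{2}} \cdot 294 = \frac{1 + 2 \cdot 0}{8 + 16 - 32} \cdot 294 = \frac{1 + 0}{8 + 16 - 32} \cdot 294 = \frac{1}{-8} \cdot 1 \cdot 294 = \left(- \frac{1}{8}\right) 1 \cdot 294 = \left(- \frac{1}{8}\right) 294 = - \frac{147}{4}$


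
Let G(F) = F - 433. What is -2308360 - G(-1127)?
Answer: -2306800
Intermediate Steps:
G(F) = -433 + F
-2308360 - G(-1127) = -2308360 - (-433 - 1127) = -2308360 - 1*(-1560) = -2308360 + 1560 = -2306800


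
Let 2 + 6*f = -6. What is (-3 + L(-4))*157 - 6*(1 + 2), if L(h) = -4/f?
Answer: -18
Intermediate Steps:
f = -4/3 (f = -⅓ + (⅙)*(-6) = -⅓ - 1 = -4/3 ≈ -1.3333)
L(h) = 3 (L(h) = -4/(-4/3) = -4*(-¾) = 3)
(-3 + L(-4))*157 - 6*(1 + 2) = (-3 + 3)*157 - 6*(1 + 2) = 0*157 - 6*3 = 0 - 18 = -18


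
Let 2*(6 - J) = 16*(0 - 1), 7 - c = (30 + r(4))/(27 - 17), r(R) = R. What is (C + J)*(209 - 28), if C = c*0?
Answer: 2534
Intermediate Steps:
c = 18/5 (c = 7 - (30 + 4)/(27 - 17) = 7 - 34/10 = 7 - 1*17/5 = 7 - 17/5 = 18/5 ≈ 3.6000)
J = 14 (J = 6 - 8*(0 - 1) = 6 - 8*(-1) = 6 - 1/2*(-16) = 6 + 8 = 14)
C = 0 (C = (18/5)*0 = 0)
(C + J)*(209 - 28) = (0 + 14)*(209 - 28) = 14*181 = 2534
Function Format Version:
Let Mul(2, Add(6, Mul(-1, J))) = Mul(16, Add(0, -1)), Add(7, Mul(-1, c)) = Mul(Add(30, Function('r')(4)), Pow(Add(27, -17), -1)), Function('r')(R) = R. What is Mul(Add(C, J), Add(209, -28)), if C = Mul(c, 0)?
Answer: 2534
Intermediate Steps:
c = Rational(18, 5) (c = Add(7, Mul(-1, Mul(Add(30, 4), Pow(Add(27, -17), -1)))) = Add(7, Mul(-1, Mul(34, Pow(10, -1)))) = Add(7, Mul(-1, Mul(34, Rational(1, 10)))) = Add(7, Mul(-1, Rational(17, 5))) = Add(7, Rational(-17, 5)) = Rational(18, 5) ≈ 3.6000)
J = 14 (J = Add(6, Mul(Rational(-1, 2), Mul(16, Add(0, -1)))) = Add(6, Mul(Rational(-1, 2), Mul(16, -1))) = Add(6, Mul(Rational(-1, 2), -16)) = Add(6, 8) = 14)
C = 0 (C = Mul(Rational(18, 5), 0) = 0)
Mul(Add(C, J), Add(209, -28)) = Mul(Add(0, 14), Add(209, -28)) = Mul(14, 181) = 2534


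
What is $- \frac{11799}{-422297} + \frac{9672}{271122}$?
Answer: $\frac{1213904177}{19082334539} \approx 0.063614$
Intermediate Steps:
$- \frac{11799}{-422297} + \frac{9672}{271122} = \left(-11799\right) \left(- \frac{1}{422297}\right) + 9672 \cdot \frac{1}{271122} = \frac{11799}{422297} + \frac{1612}{45187} = \frac{1213904177}{19082334539}$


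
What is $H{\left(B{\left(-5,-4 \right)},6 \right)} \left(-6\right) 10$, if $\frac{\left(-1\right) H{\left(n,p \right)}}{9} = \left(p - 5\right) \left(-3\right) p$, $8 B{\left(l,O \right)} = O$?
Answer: $-9720$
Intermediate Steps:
$B{\left(l,O \right)} = \frac{O}{8}$
$H{\left(n,p \right)} = - 9 p \left(15 - 3 p\right)$ ($H{\left(n,p \right)} = - 9 \left(p - 5\right) \left(-3\right) p = - 9 \left(-5 + p\right) \left(-3\right) p = - 9 \left(15 - 3 p\right) p = - 9 p \left(15 - 3 p\right)$)
$H{\left(B{\left(-5,-4 \right)},6 \right)} \left(-6\right) 10 = 27 \cdot 6 \left(-5 + 6\right) \left(-6\right) 10 = 27 \cdot 6 \cdot 1 \left(-6\right) 10 = 162 \left(-6\right) 10 = \left(-972\right) 10 = -9720$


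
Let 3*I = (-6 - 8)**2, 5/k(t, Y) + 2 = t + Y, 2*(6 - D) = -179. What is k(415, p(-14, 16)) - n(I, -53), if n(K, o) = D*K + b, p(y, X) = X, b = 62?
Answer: -901089/143 ≈ -6301.3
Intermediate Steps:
D = 191/2 (D = 6 - 1/2*(-179) = 6 + 179/2 = 191/2 ≈ 95.500)
k(t, Y) = 5/(-2 + Y + t) (k(t, Y) = 5/(-2 + (t + Y)) = 5/(-2 + (Y + t)) = 5/(-2 + Y + t))
I = 196/3 (I = (-6 - 8)**2/3 = (1/3)*(-14)**2 = (1/3)*196 = 196/3 ≈ 65.333)
n(K, o) = 62 + 191*K/2 (n(K, o) = 191*K/2 + 62 = 62 + 191*K/2)
k(415, p(-14, 16)) - n(I, -53) = 5/(-2 + 16 + 415) - (62 + (191/2)*(196/3)) = 5/429 - (62 + 18718/3) = 5*(1/429) - 1*18904/3 = 5/429 - 18904/3 = -901089/143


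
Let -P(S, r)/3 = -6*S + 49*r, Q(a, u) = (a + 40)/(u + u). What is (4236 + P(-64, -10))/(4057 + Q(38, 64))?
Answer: 291456/259687 ≈ 1.1223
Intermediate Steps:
Q(a, u) = (40 + a)/(2*u) (Q(a, u) = (40 + a)/((2*u)) = (40 + a)*(1/(2*u)) = (40 + a)/(2*u))
P(S, r) = -147*r + 18*S (P(S, r) = -3*(-6*S + 49*r) = -147*r + 18*S)
(4236 + P(-64, -10))/(4057 + Q(38, 64)) = (4236 + (-147*(-10) + 18*(-64)))/(4057 + (½)*(40 + 38)/64) = (4236 + (1470 - 1152))/(4057 + (½)*(1/64)*78) = (4236 + 318)/(4057 + 39/64) = 4554/(259687/64) = 4554*(64/259687) = 291456/259687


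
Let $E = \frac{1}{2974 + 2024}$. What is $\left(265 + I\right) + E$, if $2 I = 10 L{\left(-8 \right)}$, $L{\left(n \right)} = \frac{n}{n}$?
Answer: $\frac{1349461}{4998} \approx 270.0$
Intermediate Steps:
$L{\left(n \right)} = 1$
$I = 5$ ($I = \frac{10 \cdot 1}{2} = \frac{1}{2} \cdot 10 = 5$)
$E = \frac{1}{4998} \approx 0.00020008$
$\left(265 + I\right) + E = \left(265 + 5\right) + \frac{1}{4998} = 270 + \frac{1}{4998} = \frac{1349461}{4998}$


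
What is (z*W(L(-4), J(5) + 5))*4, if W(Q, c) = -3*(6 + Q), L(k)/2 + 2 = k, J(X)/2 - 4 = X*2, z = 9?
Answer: 648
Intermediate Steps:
J(X) = 8 + 4*X (J(X) = 8 + 2*(X*2) = 8 + 2*(2*X) = 8 + 4*X)
L(k) = -4 + 2*k
W(Q, c) = -18 - 3*Q
(z*W(L(-4), J(5) + 5))*4 = (9*(-18 - 3*(-4 + 2*(-4))))*4 = (9*(-18 - 3*(-4 - 8)))*4 = (9*(-18 - 3*(-12)))*4 = (9*(-18 + 36))*4 = (9*18)*4 = 162*4 = 648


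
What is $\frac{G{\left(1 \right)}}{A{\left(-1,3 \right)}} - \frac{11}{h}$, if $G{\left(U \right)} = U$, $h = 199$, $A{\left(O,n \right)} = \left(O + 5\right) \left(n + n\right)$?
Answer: $- \frac{65}{4776} \approx -0.01361$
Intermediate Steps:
$A{\left(O,n \right)} = 2 n \left(5 + O\right)$ ($A{\left(O,n \right)} = \left(5 + O\right) 2 n = 2 n \left(5 + O\right)$)
$\frac{G{\left(1 \right)}}{A{\left(-1,3 \right)}} - \frac{11}{h} = 1 \frac{1}{2 \cdot 3 \left(5 - 1\right)} - \frac{11}{199} = 1 \frac{1}{2 \cdot 3 \cdot 4} - \frac{11}{199} = 1 \cdot \frac{1}{24} - \frac{11}{199} = \frac{1}{24} - \frac{11}{199} = - \frac{65}{4776}$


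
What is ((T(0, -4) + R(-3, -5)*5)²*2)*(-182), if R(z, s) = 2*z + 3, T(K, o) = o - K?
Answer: -131404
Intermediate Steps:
R(z, s) = 3 + 2*z
((T(0, -4) + R(-3, -5)*5)²*2)*(-182) = (((-4 - 1*0) + (3 + 2*(-3))*5)²*2)*(-182) = (((-4 + 0) + (3 - 6)*5)²*2)*(-182) = ((-4 - 3*5)²*2)*(-182) = ((-4 - 15)²*2)*(-182) = ((-19)²*2)*(-182) = (361*2)*(-182) = 722*(-182) = -131404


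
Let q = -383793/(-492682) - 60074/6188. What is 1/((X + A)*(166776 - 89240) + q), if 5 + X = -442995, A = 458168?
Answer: 54441361/64026635792895839 ≈ 8.5029e-10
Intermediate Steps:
X = -443000 (X = -5 - 442995 = -443000)
q = -486115489/54441361 (q = -383793*(-1/492682) - 60074*1/6188 = 383793/492682 - 4291/442 = -486115489/54441361 ≈ -8.9292)
1/((X + A)*(166776 - 89240) + q) = 1/((-443000 + 458168)*(166776 - 89240) - 486115489/54441361) = 1/(15168*77536 - 486115489/54441361) = 1/(1176066048 - 486115489/54441361) = 1/(64026635792895839/54441361) = 54441361/64026635792895839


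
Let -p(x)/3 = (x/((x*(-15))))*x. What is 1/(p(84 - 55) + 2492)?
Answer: 5/12489 ≈ 0.00040035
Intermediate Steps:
p(x) = x/5 (p(x) = -3*x/((x*(-15)))*x = -3*x/((-15*x))*x = -3*x*(-1/(15*x))*x = -(-1)*x/5 = x/5)
1/(p(84 - 55) + 2492) = 1/((84 - 55)/5 + 2492) = 1/((1/5)*29 + 2492) = 1/(29/5 + 2492) = 1/(12489/5) = 5/12489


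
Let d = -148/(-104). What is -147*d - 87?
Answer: -7701/26 ≈ -296.19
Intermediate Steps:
d = 37/26 (d = -148*(-1/104) = 37/26 ≈ 1.4231)
-147*d - 87 = -147*37/26 - 87 = -5439/26 - 87 = -7701/26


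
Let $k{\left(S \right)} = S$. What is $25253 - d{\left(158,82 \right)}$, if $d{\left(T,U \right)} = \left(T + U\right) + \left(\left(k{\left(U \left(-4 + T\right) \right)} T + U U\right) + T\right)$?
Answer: $-1977093$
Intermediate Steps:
$d{\left(T,U \right)} = U + U^{2} + 2 T + T U \left(-4 + T\right)$ ($d{\left(T,U \right)} = \left(T + U\right) + \left(\left(U \left(-4 + T\right) T + U U\right) + T\right) = \left(T + U\right) + \left(\left(T U \left(-4 + T\right) + U^{2}\right) + T\right) = \left(T + U\right) + \left(\left(U^{2} + T U \left(-4 + T\right)\right) + T\right) = \left(T + U\right) + \left(T + U^{2} + T U \left(-4 + T\right)\right) = U + U^{2} + 2 T + T U \left(-4 + T\right)$)
$25253 - d{\left(158,82 \right)} = 25253 - \left(82 + 82^{2} + 2 \cdot 158 + 158 \cdot 82 \left(-4 + 158\right)\right) = 25253 - \left(82 + 6724 + 316 + 158 \cdot 82 \cdot 154\right) = 25253 - \left(82 + 6724 + 316 + 1995224\right) = 25253 - 2002346 = -1977093$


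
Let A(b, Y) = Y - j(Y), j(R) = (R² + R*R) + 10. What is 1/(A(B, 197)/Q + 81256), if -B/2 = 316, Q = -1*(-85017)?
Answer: 85017/6908063921 ≈ 1.2307e-5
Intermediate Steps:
Q = 85017
B = -632 (B = -2*316 = -632)
j(R) = 10 + 2*R² (j(R) = (R² + R²) + 10 = 2*R² + 10 = 10 + 2*R²)
A(b, Y) = -10 + Y - 2*Y² (A(b, Y) = Y - (10 + 2*Y²) = Y + (-10 - 2*Y²) = -10 + Y - 2*Y²)
1/(A(B, 197)/Q + 81256) = 1/((-10 + 197 - 2*197²)/85017 + 81256) = 1/((-10 + 197 - 2*38809)*(1/85017) + 81256) = 1/((-10 + 197 - 77618)*(1/85017) + 81256) = 1/(-77431*1/85017 + 81256) = 1/(-77431/85017 + 81256) = 1/(6908063921/85017) = 85017/6908063921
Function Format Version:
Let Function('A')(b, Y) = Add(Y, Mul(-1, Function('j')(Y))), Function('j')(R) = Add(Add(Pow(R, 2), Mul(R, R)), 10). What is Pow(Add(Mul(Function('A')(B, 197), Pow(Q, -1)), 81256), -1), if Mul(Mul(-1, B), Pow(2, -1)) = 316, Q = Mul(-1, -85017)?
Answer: Rational(85017, 6908063921) ≈ 1.2307e-5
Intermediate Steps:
Q = 85017
B = -632 (B = Mul(-2, 316) = -632)
Function('j')(R) = Add(10, Mul(2, Pow(R, 2))) (Function('j')(R) = Add(Add(Pow(R, 2), Pow(R, 2)), 10) = Add(Mul(2, Pow(R, 2)), 10) = Add(10, Mul(2, Pow(R, 2))))
Function('A')(b, Y) = Add(-10, Y, Mul(-2, Pow(Y, 2))) (Function('A')(b, Y) = Add(Y, Mul(-1, Add(10, Mul(2, Pow(Y, 2))))) = Add(Y, Add(-10, Mul(-2, Pow(Y, 2)))) = Add(-10, Y, Mul(-2, Pow(Y, 2))))
Pow(Add(Mul(Function('A')(B, 197), Pow(Q, -1)), 81256), -1) = Pow(Add(Mul(Add(-10, 197, Mul(-2, Pow(197, 2))), Pow(85017, -1)), 81256), -1) = Pow(Add(Mul(Add(-10, 197, Mul(-2, 38809)), Rational(1, 85017)), 81256), -1) = Pow(Add(Mul(Add(-10, 197, -77618), Rational(1, 85017)), 81256), -1) = Pow(Add(Mul(-77431, Rational(1, 85017)), 81256), -1) = Pow(Add(Rational(-77431, 85017), 81256), -1) = Pow(Rational(6908063921, 85017), -1) = Rational(85017, 6908063921)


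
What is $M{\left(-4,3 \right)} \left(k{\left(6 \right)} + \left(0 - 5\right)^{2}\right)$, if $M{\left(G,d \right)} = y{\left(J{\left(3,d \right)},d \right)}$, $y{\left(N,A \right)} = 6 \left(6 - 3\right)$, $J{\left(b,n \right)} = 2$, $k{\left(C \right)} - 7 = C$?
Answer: $684$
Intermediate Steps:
$k{\left(C \right)} = 7 + C$
$y{\left(N,A \right)} = 18$ ($y{\left(N,A \right)} = 6 \cdot 3 = 18$)
$M{\left(G,d \right)} = 18$
$M{\left(-4,3 \right)} \left(k{\left(6 \right)} + \left(0 - 5\right)^{2}\right) = 18 \left(\left(7 + 6\right) + \left(0 - 5\right)^{2}\right) = 18 \left(13 + \left(-5\right)^{2}\right) = 18 \left(13 + 25\right) = 18 \cdot 38 = 684$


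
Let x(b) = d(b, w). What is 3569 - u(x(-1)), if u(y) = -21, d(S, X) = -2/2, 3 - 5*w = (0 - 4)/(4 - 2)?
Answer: 3590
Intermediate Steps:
w = 1 (w = 3/5 - (0 - 4)/(5*(4 - 2)) = 3/5 - (-4)/(5*2) = 3/5 - 1/5*(-2) = 3/5 + 2/5 = 1)
d(S, X) = -1 (d(S, X) = -2*1/2 = -1)
x(b) = -1
3569 - u(x(-1)) = 3569 - 1*(-21) = 3569 + 21 = 3590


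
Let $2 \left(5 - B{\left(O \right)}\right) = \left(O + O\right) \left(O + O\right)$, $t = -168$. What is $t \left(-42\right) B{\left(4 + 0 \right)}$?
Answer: $-190512$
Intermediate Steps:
$B{\left(O \right)} = 5 - 2 O^{2}$ ($B{\left(O \right)} = 5 - \frac{\left(O + O\right) \left(O + O\right)}{2} = 5 - \frac{2 O 2 O}{2} = 5 - \frac{4 O^{2}}{2} = 5 - 2 O^{2}$)
$t \left(-42\right) B{\left(4 + 0 \right)} = \left(-168\right) \left(-42\right) \left(5 - 2 \left(4 + 0\right)^{2}\right) = 7056 \left(5 - 2 \cdot 4^{2}\right) = 7056 \left(5 - 32\right) = 7056 \left(-27\right) = -190512$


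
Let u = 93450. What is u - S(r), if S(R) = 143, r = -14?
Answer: 93307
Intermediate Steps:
u - S(r) = 93450 - 1*143 = 93450 - 143 = 93307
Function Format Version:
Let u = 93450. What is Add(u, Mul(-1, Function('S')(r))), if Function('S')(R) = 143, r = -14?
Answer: 93307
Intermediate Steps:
Add(u, Mul(-1, Function('S')(r))) = Add(93450, Mul(-1, 143)) = Add(93450, -143) = 93307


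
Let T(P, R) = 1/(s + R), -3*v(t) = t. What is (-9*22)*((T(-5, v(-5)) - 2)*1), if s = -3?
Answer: 1089/2 ≈ 544.50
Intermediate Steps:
v(t) = -t/3
T(P, R) = 1/(-3 + R)
(-9*22)*((T(-5, v(-5)) - 2)*1) = (-9*22)*((1/(-3 - ⅓*(-5)) - 2)*1) = -198*(1/(-3 + 5/3) - 2) = -198*(1/(-4/3) - 2) = -198*(-¾ - 2) = -(-1089)/2 = -198*(-11/4) = 1089/2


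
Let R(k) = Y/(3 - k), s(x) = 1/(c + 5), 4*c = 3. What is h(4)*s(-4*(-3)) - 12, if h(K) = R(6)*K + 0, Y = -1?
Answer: -812/69 ≈ -11.768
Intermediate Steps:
c = 3/4 (c = (1/4)*3 = 3/4 ≈ 0.75000)
s(x) = 4/23 (s(x) = 1/(3/4 + 5) = 1/(23/4) = 4/23)
R(k) = -1/(3 - k)
h(K) = K/3 (h(K) = K/(-3 + 6) + 0 = K/3 + 0 = K/3)
h(4)*s(-4*(-3)) - 12 = ((1/3)*4)*(4/23) - 12 = (4/3)*(4/23) - 12 = 16/69 - 12 = -812/69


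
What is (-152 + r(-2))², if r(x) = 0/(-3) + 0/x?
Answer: 23104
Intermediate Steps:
r(x) = 0 (r(x) = 0*(-⅓) + 0 = 0 + 0 = 0)
(-152 + r(-2))² = (-152 + 0)² = (-152)² = 23104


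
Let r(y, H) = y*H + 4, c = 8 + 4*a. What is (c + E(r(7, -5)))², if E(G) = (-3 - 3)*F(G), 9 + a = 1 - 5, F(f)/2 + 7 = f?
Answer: 169744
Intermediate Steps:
F(f) = -14 + 2*f
a = -13 (a = -9 + (1 - 5) = -9 - 4 = -13)
c = -44 (c = 8 + 4*(-13) = 8 - 52 = -44)
r(y, H) = 4 + H*y (r(y, H) = H*y + 4 = 4 + H*y)
E(G) = 84 - 12*G (E(G) = (-3 - 3)*(-14 + 2*G) = -6*(-14 + 2*G) = 84 - 12*G)
(c + E(r(7, -5)))² = (-44 + (84 - 12*(4 - 5*7)))² = (-44 + (84 - 12*(4 - 35)))² = (-44 + (84 - 12*(-31)))² = (-44 + (84 + 372))² = (-44 + 456)² = 412² = 169744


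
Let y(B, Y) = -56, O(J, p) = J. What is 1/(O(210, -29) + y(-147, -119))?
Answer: 1/154 ≈ 0.0064935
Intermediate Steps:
1/(O(210, -29) + y(-147, -119)) = 1/(210 - 56) = 1/154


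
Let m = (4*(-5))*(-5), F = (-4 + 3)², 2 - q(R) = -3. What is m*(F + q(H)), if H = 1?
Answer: 600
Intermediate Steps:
q(R) = 5 (q(R) = 2 - 1*(-3) = 2 + 3 = 5)
F = 1 (F = (-1)² = 1)
m = 100 (m = -20*(-5) = 100)
m*(F + q(H)) = 100*(1 + 5) = 100*6 = 600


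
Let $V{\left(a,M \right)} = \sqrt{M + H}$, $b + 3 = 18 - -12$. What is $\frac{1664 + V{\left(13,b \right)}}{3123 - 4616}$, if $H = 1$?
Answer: $- \frac{1664}{1493} - \frac{2 \sqrt{7}}{1493} \approx -1.1181$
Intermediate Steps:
$b = 27$ ($b = -3 + \left(18 - -12\right) = -3 + \left(18 + 12\right) = -3 + 30 = 27$)
$V{\left(a,M \right)} = \sqrt{1 + M}$ ($V{\left(a,M \right)} = \sqrt{M + 1} = \sqrt{1 + M}$)
$\frac{1664 + V{\left(13,b \right)}}{3123 - 4616} = \frac{1664 + \sqrt{1 + 27}}{3123 - 4616} = \frac{1664 + \sqrt{28}}{-1493} = \left(1664 + 2 \sqrt{7}\right) \left(- \frac{1}{1493}\right) = - \frac{1664}{1493} - \frac{2 \sqrt{7}}{1493}$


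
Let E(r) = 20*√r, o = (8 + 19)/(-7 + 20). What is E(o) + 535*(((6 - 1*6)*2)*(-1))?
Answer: 60*√39/13 ≈ 28.823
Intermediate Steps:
o = 27/13 ≈ 2.0769
E(o) + 535*(((6 - 1*6)*2)*(-1)) = 20*√(27/13) + 535*(((6 - 1*6)*2)*(-1)) = 20*(3*√39/13) + 535*(((6 - 6)*2)*(-1)) = 60*√39/13 + 535*((0*2)*(-1)) = 60*√39/13 + 535*(0*(-1)) = 60*√39/13 + 535*0 = 60*√39/13 + 0 = 60*√39/13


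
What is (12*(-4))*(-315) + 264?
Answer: 15384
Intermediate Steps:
(12*(-4))*(-315) + 264 = -48*(-315) + 264 = 15120 + 264 = 15384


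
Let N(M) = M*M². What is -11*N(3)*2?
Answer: -594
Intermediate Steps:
N(M) = M³
-11*N(3)*2 = -11*3³*2 = -11*27*2 = -297*2 = -594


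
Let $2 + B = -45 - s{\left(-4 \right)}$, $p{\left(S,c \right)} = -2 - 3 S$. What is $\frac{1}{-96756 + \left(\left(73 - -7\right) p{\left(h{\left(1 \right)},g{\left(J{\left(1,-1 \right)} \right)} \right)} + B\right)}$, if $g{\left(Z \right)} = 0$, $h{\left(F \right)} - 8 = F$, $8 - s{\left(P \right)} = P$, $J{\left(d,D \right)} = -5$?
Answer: $- \frac{1}{99135} \approx -1.0087 \cdot 10^{-5}$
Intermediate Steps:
$s{\left(P \right)} = 8 - P$
$h{\left(F \right)} = 8 + F$
$B = -59$ ($B = -2 - \left(53 + 4\right) = -2 - 57 = -59$)
$\frac{1}{-96756 + \left(\left(73 - -7\right) p{\left(h{\left(1 \right)},g{\left(J{\left(1,-1 \right)} \right)} \right)} + B\right)} = \frac{1}{-96756 + \left(\left(73 - -7\right) \left(-2 - 3 \left(8 + 1\right)\right) - 59\right)} = \frac{1}{-96756 + \left(\left(73 + 7\right) \left(-2 - 27\right) - 59\right)} = \frac{1}{-96756 + \left(80 \left(-2 - 27\right) - 59\right)} = \frac{1}{-96756 + \left(80 \left(-29\right) - 59\right)} = \frac{1}{-96756 - 2379} = \frac{1}{-99135} = - \frac{1}{99135}$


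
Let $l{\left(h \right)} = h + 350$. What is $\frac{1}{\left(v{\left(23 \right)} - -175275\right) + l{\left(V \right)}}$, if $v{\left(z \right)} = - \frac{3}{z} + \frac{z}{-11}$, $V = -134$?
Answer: $\frac{253}{44398661} \approx 5.6984 \cdot 10^{-6}$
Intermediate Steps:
$v{\left(z \right)} = - \frac{3}{z} - \frac{z}{11}$ ($v{\left(z \right)} = - \frac{3}{z} + z \left(- \frac{1}{11}\right) = - \frac{3}{z} - \frac{z}{11}$)
$l{\left(h \right)} = 350 + h$
$\frac{1}{\left(v{\left(23 \right)} - -175275\right) + l{\left(V \right)}} = \frac{1}{\left(\left(- \frac{3}{23} - \frac{23}{11}\right) - -175275\right) + \left(350 - 134\right)} = \frac{1}{\left(\left(\left(-3\right) \frac{1}{23} - \frac{23}{11}\right) + 175275\right) + 216} = \frac{1}{\left(\left(- \frac{3}{23} - \frac{23}{11}\right) + 175275\right) + 216} = \frac{1}{\left(- \frac{562}{253} + 175275\right) + 216} = \frac{1}{\frac{44344013}{253} + 216} = \frac{1}{\frac{44398661}{253}} = \frac{253}{44398661}$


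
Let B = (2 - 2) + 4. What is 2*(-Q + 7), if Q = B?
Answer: 6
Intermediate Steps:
B = 4 (B = 0 + 4 = 4)
Q = 4
2*(-Q + 7) = 2*(-1*4 + 7) = 2*(-4 + 7) = 2*3 = 6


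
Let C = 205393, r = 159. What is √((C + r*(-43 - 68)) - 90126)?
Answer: √97618 ≈ 312.44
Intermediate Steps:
√((C + r*(-43 - 68)) - 90126) = √((205393 + 159*(-43 - 68)) - 90126) = √((205393 + 159*(-111)) - 90126) = √((205393 - 17649) - 90126) = √(187744 - 90126) = √97618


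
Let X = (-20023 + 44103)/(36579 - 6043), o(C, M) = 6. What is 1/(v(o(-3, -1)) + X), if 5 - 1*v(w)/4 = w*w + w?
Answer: -3817/561906 ≈ -0.0067929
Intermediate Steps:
v(w) = 20 - 4*w - 4*w² (v(w) = 20 - 4*(w*w + w) = 20 - 4*(w² + w) = 20 - 4*(w + w²) = 20 + (-4*w - 4*w²) = 20 - 4*w - 4*w²)
X = 3010/3817 (X = 24080/30536 = 24080*(1/30536) = 3010/3817 ≈ 0.78858)
1/(v(o(-3, -1)) + X) = 1/((20 - 4*6 - 4*6²) + 3010/3817) = 1/((20 - 24 - 4*36) + 3010/3817) = 1/((20 - 24 - 144) + 3010/3817) = 1/(-148 + 3010/3817) = 1/(-561906/3817) = -3817/561906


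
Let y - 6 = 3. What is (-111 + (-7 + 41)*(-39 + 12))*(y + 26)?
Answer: -36015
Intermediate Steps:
y = 9 (y = 6 + 3 = 9)
(-111 + (-7 + 41)*(-39 + 12))*(y + 26) = (-111 + (-7 + 41)*(-39 + 12))*(9 + 26) = (-111 + 34*(-27))*35 = (-111 - 918)*35 = -1029*35 = -36015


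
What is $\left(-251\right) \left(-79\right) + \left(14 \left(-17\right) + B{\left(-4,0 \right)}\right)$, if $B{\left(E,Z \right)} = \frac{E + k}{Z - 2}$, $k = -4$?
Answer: $19595$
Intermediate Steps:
$B{\left(E,Z \right)} = \frac{-4 + E}{-2 + Z}$ ($B{\left(E,Z \right)} = \frac{E - 4}{Z - 2} = \frac{-4 + E}{-2 + Z}$)
$\left(-251\right) \left(-79\right) + \left(14 \left(-17\right) + B{\left(-4,0 \right)}\right) = \left(-251\right) \left(-79\right) + \left(14 \left(-17\right) + \frac{-4 - 4}{-2 + 0}\right) = 19829 - \left(238 - \frac{1}{-2} \left(-8\right)\right) = 19829 - 234 = 19595$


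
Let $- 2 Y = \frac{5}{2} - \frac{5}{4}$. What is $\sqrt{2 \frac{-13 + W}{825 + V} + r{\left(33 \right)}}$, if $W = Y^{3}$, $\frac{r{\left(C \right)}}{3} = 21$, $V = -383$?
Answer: $\frac{\sqrt{3147833390}}{7072} \approx 7.9335$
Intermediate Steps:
$r{\left(C \right)} = 63$ ($r{\left(C \right)} = 3 \cdot 21 = 63$)
$Y = - \frac{5}{8}$ ($Y = - \frac{\frac{5}{2} - \frac{5}{4}}{2} = \left(- \frac{1}{2}\right) \frac{5}{4} = - \frac{5}{8} \approx -0.625$)
$W = - \frac{125}{512}$ ($W = \left(- \frac{5}{8}\right)^{3} = - \frac{125}{512} \approx -0.24414$)
$\sqrt{2 \frac{-13 + W}{825 + V} + r{\left(33 \right)}} = \sqrt{2 \frac{-13 - \frac{125}{512}}{825 - 383} + 63} = \sqrt{2 \left(- \frac{6781}{512 \cdot 442}\right) + 63} = \sqrt{2 \left(\left(- \frac{6781}{512}\right) \frac{1}{442}\right) + 63} = \sqrt{2 \left(- \frac{6781}{226304}\right) + 63} = \sqrt{- \frac{6781}{113152} + 63} = \sqrt{\frac{7121795}{113152}} = \frac{\sqrt{3147833390}}{7072}$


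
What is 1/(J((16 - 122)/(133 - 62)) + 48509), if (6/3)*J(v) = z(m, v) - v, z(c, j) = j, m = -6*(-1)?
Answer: 1/48509 ≈ 2.0615e-5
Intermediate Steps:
m = 6
J(v) = 0 (J(v) = (v - v)/2 = (1/2)*0 = 0)
1/(J((16 - 122)/(133 - 62)) + 48509) = 1/(0 + 48509) = 1/48509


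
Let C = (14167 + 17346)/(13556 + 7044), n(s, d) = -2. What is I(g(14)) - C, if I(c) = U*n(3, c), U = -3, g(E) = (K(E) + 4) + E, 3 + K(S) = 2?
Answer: 92087/20600 ≈ 4.4702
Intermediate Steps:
K(S) = -1 (K(S) = -3 + 2 = -1)
g(E) = 3 + E (g(E) = (-1 + 4) + E = 3 + E)
I(c) = 6 (I(c) = -3*(-2) = 6)
C = 31513/20600 ≈ 1.5298
I(g(14)) - C = 6 - 1*31513/20600 = 6 - 31513/20600 = 92087/20600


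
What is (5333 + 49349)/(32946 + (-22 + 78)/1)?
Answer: 27341/16501 ≈ 1.6569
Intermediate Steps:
(5333 + 49349)/(32946 + (-22 + 78)/1) = 54682/(32946 + 1*56) = 54682/(32946 + 56) = 54682/33002 = 54682*(1/33002) = 27341/16501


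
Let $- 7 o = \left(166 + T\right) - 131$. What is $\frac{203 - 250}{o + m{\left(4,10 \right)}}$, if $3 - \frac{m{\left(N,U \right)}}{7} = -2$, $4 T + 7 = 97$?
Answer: $- \frac{658}{375} \approx -1.7547$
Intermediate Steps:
$T = \frac{45}{2}$ ($T = - \frac{7}{4} + \frac{1}{4} \cdot 97 = - \frac{7}{4} + \frac{97}{4} = \frac{45}{2} \approx 22.5$)
$m{\left(N,U \right)} = 35$ ($m{\left(N,U \right)} = 21 - -14 = 21 + 14 = 35$)
$o = - \frac{115}{14}$ ($o = - \frac{\left(166 + \frac{45}{2}\right) - 131}{7} = - \frac{\frac{377}{2} - 131}{7} = \left(- \frac{1}{7}\right) \frac{115}{2} = - \frac{115}{14} \approx -8.2143$)
$\frac{203 - 250}{o + m{\left(4,10 \right)}} = \frac{203 - 250}{- \frac{115}{14} + 35} = - \frac{47}{\frac{375}{14}} = \left(-47\right) \frac{14}{375} = - \frac{658}{375}$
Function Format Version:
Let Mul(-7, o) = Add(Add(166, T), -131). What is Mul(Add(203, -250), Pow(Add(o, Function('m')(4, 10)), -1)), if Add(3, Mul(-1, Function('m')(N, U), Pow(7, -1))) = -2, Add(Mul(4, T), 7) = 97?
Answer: Rational(-658, 375) ≈ -1.7547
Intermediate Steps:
T = Rational(45, 2) (T = Add(Rational(-7, 4), Mul(Rational(1, 4), 97)) = Add(Rational(-7, 4), Rational(97, 4)) = Rational(45, 2) ≈ 22.500)
Function('m')(N, U) = 35 (Function('m')(N, U) = Add(21, Mul(-7, -2)) = Add(21, 14) = 35)
o = Rational(-115, 14) (o = Mul(Rational(-1, 7), Add(Add(166, Rational(45, 2)), -131)) = Mul(Rational(-1, 7), Add(Rational(377, 2), -131)) = Mul(Rational(-1, 7), Rational(115, 2)) = Rational(-115, 14) ≈ -8.2143)
Mul(Add(203, -250), Pow(Add(o, Function('m')(4, 10)), -1)) = Mul(Add(203, -250), Pow(Add(Rational(-115, 14), 35), -1)) = Mul(-47, Pow(Rational(375, 14), -1)) = Mul(-47, Rational(14, 375)) = Rational(-658, 375)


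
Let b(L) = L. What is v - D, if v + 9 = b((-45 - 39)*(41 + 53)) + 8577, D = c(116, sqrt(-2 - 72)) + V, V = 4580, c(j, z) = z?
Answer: -3908 - I*sqrt(74) ≈ -3908.0 - 8.6023*I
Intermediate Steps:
D = 4580 + I*sqrt(74) (D = sqrt(-2 - 72) + 4580 = sqrt(-74) + 4580 = I*sqrt(74) + 4580 = 4580 + I*sqrt(74) ≈ 4580.0 + 8.6023*I)
v = 672 (v = -9 + ((-45 - 39)*(41 + 53) + 8577) = -9 + (-84*94 + 8577) = -9 + (-7896 + 8577) = -9 + 681 = 672)
v - D = 672 - (4580 + I*sqrt(74)) = 672 + (-4580 - I*sqrt(74)) = -3908 - I*sqrt(74)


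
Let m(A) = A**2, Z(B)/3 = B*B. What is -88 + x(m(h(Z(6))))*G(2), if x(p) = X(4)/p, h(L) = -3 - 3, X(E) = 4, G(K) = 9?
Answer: -87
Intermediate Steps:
Z(B) = 3*B**2 (Z(B) = 3*(B*B) = 3*B**2)
h(L) = -6
x(p) = 4/p
-88 + x(m(h(Z(6))))*G(2) = -88 + (4/((-6)**2))*9 = -88 + (4/36)*9 = -88 + (4*(1/36))*9 = -88 + (1/9)*9 = -88 + 1 = -87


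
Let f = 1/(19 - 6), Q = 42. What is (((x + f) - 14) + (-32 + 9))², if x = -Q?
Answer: 1052676/169 ≈ 6228.9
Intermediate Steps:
f = 1/13 ≈ 0.076923
x = -42 (x = -1*42 = -42)
(((x + f) - 14) + (-32 + 9))² = (((-42 + 1/13) - 14) + (-32 + 9))² = ((-545/13 - 14) - 23)² = (-727/13 - 23)² = (-1026/13)² = 1052676/169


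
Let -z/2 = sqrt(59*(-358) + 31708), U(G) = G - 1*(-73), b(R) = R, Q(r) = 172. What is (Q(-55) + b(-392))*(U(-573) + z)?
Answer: 110000 + 440*sqrt(10586) ≈ 1.5527e+5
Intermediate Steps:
U(G) = 73 + G (U(G) = G + 73 = 73 + G)
z = -2*sqrt(10586) (z = -2*sqrt(59*(-358) + 31708) = -2*sqrt(-21122 + 31708) = -2*sqrt(10586) ≈ -205.78)
(Q(-55) + b(-392))*(U(-573) + z) = (172 - 392)*((73 - 573) - 2*sqrt(10586)) = -220*(-500 - 2*sqrt(10586)) = 110000 + 440*sqrt(10586)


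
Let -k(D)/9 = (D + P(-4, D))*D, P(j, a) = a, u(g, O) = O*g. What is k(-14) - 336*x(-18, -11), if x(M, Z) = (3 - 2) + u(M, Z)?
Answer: -70392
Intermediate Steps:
x(M, Z) = 1 + M*Z (x(M, Z) = (3 - 2) + Z*M = 1 + M*Z)
k(D) = -18*D**2 (k(D) = -9*(D + D)*D = -9*2*D*D = -18*D**2)
k(-14) - 336*x(-18, -11) = -18*(-14)**2 - 336*(1 - 18*(-11)) = -18*196 - 336*(1 + 198) = -3528 - 336*199 = -3528 - 66864 = -70392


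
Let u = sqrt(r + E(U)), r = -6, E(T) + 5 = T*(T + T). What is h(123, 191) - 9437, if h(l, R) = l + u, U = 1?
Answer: -9314 + 3*I ≈ -9314.0 + 3.0*I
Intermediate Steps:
E(T) = -5 + 2*T**2 (E(T) = -5 + T*(T + T) = -5 + T*(2*T) = -5 + 2*T**2)
u = 3*I (u = sqrt(-6 + (-5 + 2*1**2)) = sqrt(-6 + (-5 + 2*1)) = sqrt(-6 + (-5 + 2)) = sqrt(-6 - 3) = sqrt(-9) = 3*I ≈ 3.0*I)
h(l, R) = l + 3*I
h(123, 191) - 9437 = (123 + 3*I) - 9437 = -9314 + 3*I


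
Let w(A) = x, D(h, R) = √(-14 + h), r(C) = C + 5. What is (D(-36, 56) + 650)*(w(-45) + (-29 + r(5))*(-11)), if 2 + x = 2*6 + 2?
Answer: 143650 + 1105*I*√2 ≈ 1.4365e+5 + 1562.7*I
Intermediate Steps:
x = 12 (x = -2 + (2*6 + 2) = -2 + (12 + 2) = -2 + 14 = 12)
r(C) = 5 + C
w(A) = 12
(D(-36, 56) + 650)*(w(-45) + (-29 + r(5))*(-11)) = (√(-14 - 36) + 650)*(12 + (-29 + (5 + 5))*(-11)) = (√(-50) + 650)*(12 + (-29 + 10)*(-11)) = (5*I*√2 + 650)*(12 - 19*(-11)) = (650 + 5*I*√2)*(12 + 209) = (650 + 5*I*√2)*221 = 143650 + 1105*I*√2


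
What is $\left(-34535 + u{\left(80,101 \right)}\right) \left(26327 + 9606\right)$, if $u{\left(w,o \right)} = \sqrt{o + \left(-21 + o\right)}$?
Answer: $-1240946155 + 35933 \sqrt{181} \approx -1.2405 \cdot 10^{9}$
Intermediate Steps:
$u{\left(w,o \right)} = \sqrt{-21 + 2 o}$
$\left(-34535 + u{\left(80,101 \right)}\right) \left(26327 + 9606\right) = \left(-34535 + \sqrt{-21 + 2 \cdot 101}\right) \left(26327 + 9606\right) = \left(-34535 + \sqrt{-21 + 202}\right) 35933 = \left(-34535 + \sqrt{181}\right) 35933 = -1240946155 + 35933 \sqrt{181}$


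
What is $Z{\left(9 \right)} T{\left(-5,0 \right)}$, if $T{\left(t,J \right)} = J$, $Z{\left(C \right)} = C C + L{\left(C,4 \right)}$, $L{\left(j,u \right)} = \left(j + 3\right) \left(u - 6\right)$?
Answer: $0$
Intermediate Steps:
$L{\left(j,u \right)} = \left(-6 + u\right) \left(3 + j\right)$ ($L{\left(j,u \right)} = \left(3 + j\right) \left(-6 + u\right) = \left(-6 + u\right) \left(3 + j\right)$)
$Z{\left(C \right)} = -6 + C^{2} - 2 C$ ($Z{\left(C \right)} = C C + \left(-18 - 6 C + 3 \cdot 4 + C 4\right) = C^{2} + \left(-18 - 6 C + 12 + 4 C\right) = C^{2} - \left(6 + 2 C\right) = -6 + C^{2} - 2 C$)
$Z{\left(9 \right)} T{\left(-5,0 \right)} = \left(-6 + 9^{2} - 18\right) 0 = \left(-6 + 81 - 18\right) 0 = 57 \cdot 0 = 0$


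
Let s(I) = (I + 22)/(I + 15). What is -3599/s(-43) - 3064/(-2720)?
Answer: -4893491/1020 ≈ -4797.5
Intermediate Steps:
s(I) = (22 + I)/(15 + I)
-3599/s(-43) - 3064/(-2720) = -3599*(15 - 43)/(22 - 43) - 3064/(-2720) = -3599/(-21/(-28)) - 3064*(-1/2720) = -3599/((-1/28*(-21))) + 383/340 = -3599/3/4 + 383/340 = -3599*4/3 + 383/340 = -14396/3 + 383/340 = -4893491/1020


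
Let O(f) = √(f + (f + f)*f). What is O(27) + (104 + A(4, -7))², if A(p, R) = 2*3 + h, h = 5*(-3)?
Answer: 9025 + 3*√165 ≈ 9063.5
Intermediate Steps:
O(f) = √(f + 2*f²) (O(f) = √(f + (2*f)*f) = √(f + 2*f²))
h = -15
A(p, R) = -9 (A(p, R) = 2*3 - 15 = 6 - 15 = -9)
O(27) + (104 + A(4, -7))² = √(27*(1 + 2*27)) + (104 - 9)² = √(27*(1 + 54)) + 95² = √(27*55) + 9025 = √1485 + 9025 = 3*√165 + 9025 = 9025 + 3*√165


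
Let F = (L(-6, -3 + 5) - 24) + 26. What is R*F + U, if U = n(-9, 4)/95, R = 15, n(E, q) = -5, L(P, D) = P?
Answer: -1141/19 ≈ -60.053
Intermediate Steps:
U = -1/19 (U = -5/95 = -5*1/95 = -1/19 ≈ -0.052632)
F = -4 (F = (-6 - 24) + 26 = -30 + 26 = -4)
R*F + U = 15*(-4) - 1/19 = -60 - 1/19 = -1141/19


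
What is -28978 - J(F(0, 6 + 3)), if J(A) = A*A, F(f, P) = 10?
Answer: -29078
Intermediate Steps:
J(A) = A**2
-28978 - J(F(0, 6 + 3)) = -28978 - 1*10**2 = -28978 - 1*100 = -28978 - 100 = -29078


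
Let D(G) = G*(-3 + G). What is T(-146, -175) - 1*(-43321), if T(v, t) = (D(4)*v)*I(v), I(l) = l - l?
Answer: 43321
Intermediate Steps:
I(l) = 0
T(v, t) = 0 (T(v, t) = ((4*(-3 + 4))*v)*0 = ((4*1)*v)*0 = (4*v)*0 = 0)
T(-146, -175) - 1*(-43321) = 0 - 1*(-43321) = 0 + 43321 = 43321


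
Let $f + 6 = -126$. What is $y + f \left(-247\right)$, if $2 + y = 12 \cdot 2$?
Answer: $32626$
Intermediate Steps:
$y = 22$ ($y = -2 + 12 \cdot 2 = -2 + 24 = 22$)
$f = -132$ ($f = -6 - 126 = -132$)
$y + f \left(-247\right) = 22 - -32604 = 22 + 32604 = 32626$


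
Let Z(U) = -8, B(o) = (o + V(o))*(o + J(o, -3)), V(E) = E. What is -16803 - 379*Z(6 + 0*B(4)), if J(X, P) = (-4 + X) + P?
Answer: -13771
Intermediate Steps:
J(X, P) = -4 + P + X
B(o) = 2*o*(-7 + 2*o) (B(o) = (o + o)*(o + (-4 - 3 + o)) = (2*o)*(o + (-7 + o)) = (2*o)*(-7 + 2*o) = 2*o*(-7 + 2*o))
-16803 - 379*Z(6 + 0*B(4)) = -16803 - 379*(-8) = -16803 + 3032 = -13771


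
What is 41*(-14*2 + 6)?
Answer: -902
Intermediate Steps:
41*(-14*2 + 6) = 41*(-28 + 6) = 41*(-22) = -902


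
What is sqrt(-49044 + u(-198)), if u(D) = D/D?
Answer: I*sqrt(49043) ≈ 221.46*I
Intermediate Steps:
u(D) = 1
sqrt(-49044 + u(-198)) = sqrt(-49044 + 1) = sqrt(-49043) = I*sqrt(49043)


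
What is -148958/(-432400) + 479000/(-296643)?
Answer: -81466126003/64134216600 ≈ -1.2702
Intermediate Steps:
-148958/(-432400) + 479000/(-296643) = -148958*(-1/432400) + 479000*(-1/296643) = 74479/216200 - 479000/296643 = -81466126003/64134216600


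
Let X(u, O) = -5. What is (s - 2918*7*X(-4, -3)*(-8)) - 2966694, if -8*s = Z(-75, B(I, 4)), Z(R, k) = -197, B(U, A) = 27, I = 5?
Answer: -30269675/8 ≈ -3.7837e+6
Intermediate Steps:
s = 197/8 (s = -⅛*(-197) = 197/8 ≈ 24.625)
(s - 2918*7*X(-4, -3)*(-8)) - 2966694 = (197/8 - 2918*7*(-5)*(-8)) - 2966694 = (197/8 - (-102130)*(-8)) - 2966694 = (197/8 - 2918*280) - 2966694 = (197/8 - 817040) - 2966694 = -6536123/8 - 2966694 = -30269675/8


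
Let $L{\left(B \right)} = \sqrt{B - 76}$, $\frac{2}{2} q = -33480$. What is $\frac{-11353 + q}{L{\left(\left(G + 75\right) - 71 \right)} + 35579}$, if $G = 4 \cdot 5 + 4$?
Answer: $- \frac{1595113307}{1265865289} + \frac{179332 i \sqrt{3}}{1265865289} \approx -1.2601 + 0.00024538 i$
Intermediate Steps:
$q = -33480$
$G = 24$ ($G = 20 + 4 = 24$)
$L{\left(B \right)} = \sqrt{-76 + B}$
$\frac{-11353 + q}{L{\left(\left(G + 75\right) - 71 \right)} + 35579} = \frac{-11353 - 33480}{\sqrt{-76 + \left(\left(24 + 75\right) - 71\right)} + 35579} = - \frac{44833}{\sqrt{-76 + \left(99 - 71\right)} + 35579} = - \frac{44833}{\sqrt{-76 + 28} + 35579} = - \frac{44833}{\sqrt{-48} + 35579} = - \frac{44833}{4 i \sqrt{3} + 35579} = - \frac{44833}{35579 + 4 i \sqrt{3}}$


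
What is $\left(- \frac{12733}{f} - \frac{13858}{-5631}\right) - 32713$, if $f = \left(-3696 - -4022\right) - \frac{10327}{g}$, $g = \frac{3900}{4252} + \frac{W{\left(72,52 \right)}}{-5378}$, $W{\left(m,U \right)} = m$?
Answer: $- \frac{7051849207014346}{215590960533} \approx -32709.0$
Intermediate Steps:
$g = \frac{2583507}{2858407}$ ($g = \frac{3900}{4252} + \frac{72}{-5378} = 3900 \cdot \frac{1}{4252} + 72 \left(- \frac{1}{5378}\right) = \frac{975}{1063} - \frac{36}{2689} = \frac{2583507}{2858407} \approx 0.90383$)
$f = - \frac{28676545807}{2583507}$ ($f = \left(-3696 - -4022\right) - \frac{10327}{\frac{2583507}{2858407}} = \left(-3696 + 4022\right) - 10327 \cdot \frac{2858407}{2583507} = 326 - \frac{29518769089}{2583507} = - \frac{28676545807}{2583507} \approx -11100.0$)
$\left(- \frac{12733}{f} - \frac{13858}{-5631}\right) - 32713 = \left(- \frac{12733}{- \frac{28676545807}{2583507}} - \frac{13858}{-5631}\right) - 32713 = \left(\left(-12733\right) \left(- \frac{2583507}{28676545807}\right) - - \frac{13858}{5631}\right) - 32713 = \left(\frac{43919619}{38286443} + \frac{13858}{5631}\right) - 32713 = \frac{777884901683}{215590960533} - 32713 = - \frac{7051849207014346}{215590960533}$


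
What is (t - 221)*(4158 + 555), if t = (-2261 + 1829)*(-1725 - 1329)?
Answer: 6216951291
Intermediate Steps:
t = 1319328 (t = -432*(-3054) = 1319328)
(t - 221)*(4158 + 555) = (1319328 - 221)*(4158 + 555) = 1319107*4713 = 6216951291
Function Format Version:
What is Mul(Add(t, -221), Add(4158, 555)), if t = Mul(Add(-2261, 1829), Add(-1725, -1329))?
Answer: 6216951291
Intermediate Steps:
t = 1319328 (t = Mul(-432, -3054) = 1319328)
Mul(Add(t, -221), Add(4158, 555)) = Mul(Add(1319328, -221), Add(4158, 555)) = Mul(1319107, 4713) = 6216951291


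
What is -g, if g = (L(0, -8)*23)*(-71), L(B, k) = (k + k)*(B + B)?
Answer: 0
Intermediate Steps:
L(B, k) = 4*B*k (L(B, k) = (2*k)*(2*B) = 4*B*k)
g = 0 (g = ((4*0*(-8))*23)*(-71) = (0*23)*(-71) = 0*(-71) = 0)
-g = -1*0 = 0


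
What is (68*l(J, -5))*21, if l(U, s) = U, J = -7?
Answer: -9996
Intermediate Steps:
(68*l(J, -5))*21 = (68*(-7))*21 = -476*21 = -9996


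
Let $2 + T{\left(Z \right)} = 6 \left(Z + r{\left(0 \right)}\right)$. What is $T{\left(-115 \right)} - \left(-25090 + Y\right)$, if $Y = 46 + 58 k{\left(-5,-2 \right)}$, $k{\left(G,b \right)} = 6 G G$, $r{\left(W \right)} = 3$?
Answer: $15670$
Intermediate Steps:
$k{\left(G,b \right)} = 6 G^{2}$
$T{\left(Z \right)} = 16 + 6 Z$ ($T{\left(Z \right)} = -2 + 6 \left(Z + 3\right) = -2 + 6 \left(3 + Z\right) = -2 + \left(18 + 6 Z\right) = 16 + 6 Z$)
$Y = 8746$ ($Y = 46 + 58 \cdot 6 \left(-5\right)^{2} = 46 + 58 \cdot 6 \cdot 25 = 46 + 58 \cdot 150 = 46 + 8700 = 8746$)
$T{\left(-115 \right)} - \left(-25090 + Y\right) = \left(16 + 6 \left(-115\right)\right) + \left(25090 - 8746\right) = \left(16 - 690\right) + \left(25090 - 8746\right) = -674 + 16344 = 15670$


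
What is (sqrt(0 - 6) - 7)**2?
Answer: (7 - I*sqrt(6))**2 ≈ 43.0 - 34.293*I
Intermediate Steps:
(sqrt(0 - 6) - 7)**2 = (sqrt(-6) - 7)**2 = (I*sqrt(6) - 7)**2 = (-7 + I*sqrt(6))**2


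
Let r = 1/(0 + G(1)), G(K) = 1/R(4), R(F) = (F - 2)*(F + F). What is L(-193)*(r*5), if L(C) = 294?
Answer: 23520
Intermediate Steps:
R(F) = 2*F*(-2 + F) (R(F) = (-2 + F)*(2*F) = 2*F*(-2 + F))
G(K) = 1/16 (G(K) = 1/(2*4*(-2 + 4)) = 1/(2*4*2) = 1/16)
r = 16 (r = 1/(0 + 1/16) = 1/(1/16) = 16)
L(-193)*(r*5) = 294*(16*5) = 294*80 = 23520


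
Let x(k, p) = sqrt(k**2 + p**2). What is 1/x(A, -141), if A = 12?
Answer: sqrt(89)/1335 ≈ 0.0070667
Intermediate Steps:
1/x(A, -141) = 1/(sqrt(12**2 + (-141)**2)) = 1/(sqrt(144 + 19881)) = 1/(sqrt(20025)) = 1/(15*sqrt(89)) = sqrt(89)/1335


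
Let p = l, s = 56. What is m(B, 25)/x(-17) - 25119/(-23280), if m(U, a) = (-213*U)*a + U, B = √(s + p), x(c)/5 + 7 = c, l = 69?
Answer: 8373/7760 + 1331*√5/6 ≈ 497.11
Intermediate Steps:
p = 69
x(c) = -35 + 5*c
B = 5*√5 (B = √(56 + 69) = √125 = 5*√5 ≈ 11.180)
m(U, a) = U - 213*U*a (m(U, a) = -213*U*a + U = U - 213*U*a)
m(B, 25)/x(-17) - 25119/(-23280) = ((5*√5)*(1 - 213*25))/(-35 + 5*(-17)) - 25119/(-23280) = ((5*√5)*(1 - 5325))/(-35 - 85) - 25119*(-1/23280) = ((5*√5)*(-5324))/(-120) + 8373/7760 = -26620*√5*(-1/120) + 8373/7760 = 1331*√5/6 + 8373/7760 = 8373/7760 + 1331*√5/6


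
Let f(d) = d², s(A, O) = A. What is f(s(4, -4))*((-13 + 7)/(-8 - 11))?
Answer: 96/19 ≈ 5.0526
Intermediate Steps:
f(s(4, -4))*((-13 + 7)/(-8 - 11)) = 4²*((-13 + 7)/(-8 - 11)) = 16*(-6/(-19)) = 16*(-6*(-1/19)) = 16*(6/19) = 96/19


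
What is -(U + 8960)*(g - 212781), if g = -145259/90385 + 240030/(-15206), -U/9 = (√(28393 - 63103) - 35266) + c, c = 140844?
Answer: -137642005996775704694/687197155 - 1316110048182063*I*√34710/687197155 ≈ -2.0029e+11 - 3.5681e+8*I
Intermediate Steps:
U = -950202 - 9*I*√34710 (U = -9*((√(28393 - 63103) - 35266) + 140844) = -9*((√(-34710) - 35266) + 140844) = -9*((I*√34710 - 35266) + 140844) = -9*((-35266 + I*√34710) + 140844) = -9*(105578 + I*√34710) = -950202 - 9*I*√34710 ≈ -9.502e+5 - 1676.8*I)
g = -11951959952/687197155 (g = -145259*1/90385 + 240030*(-1/15206) = -145259/90385 - 120015/7603 = -11951959952/687197155 ≈ -17.392)
-(U + 8960)*(g - 212781) = -((-950202 - 9*I*√34710) + 8960)*(-11951959952/687197155 - 212781) = -(-941242 - 9*I*√34710)*(-146234449798007)/687197155 = -(137642005996775704694/687197155 + 1316110048182063*I*√34710/687197155) = -137642005996775704694/687197155 - 1316110048182063*I*√34710/687197155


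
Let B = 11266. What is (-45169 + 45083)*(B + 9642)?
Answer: -1798088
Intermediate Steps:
(-45169 + 45083)*(B + 9642) = (-45169 + 45083)*(11266 + 9642) = -86*20908 = -1798088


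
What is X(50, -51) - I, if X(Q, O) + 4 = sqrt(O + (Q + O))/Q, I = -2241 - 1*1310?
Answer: 3547 + I*sqrt(13)/25 ≈ 3547.0 + 0.14422*I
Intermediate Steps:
I = -3551 (I = -2241 - 1310 = -3551)
X(Q, O) = -4 + sqrt(Q + 2*O)/Q (X(Q, O) = -4 + sqrt(O + (Q + O))/Q = -4 + sqrt(O + (O + Q))/Q = -4 + sqrt(Q + 2*O)/Q)
X(50, -51) - I = (-4 + sqrt(50 + 2*(-51))/50) - 1*(-3551) = (-4 + sqrt(50 - 102)/50) + 3551 = (-4 + sqrt(-52)/50) + 3551 = (-4 + (2*I*sqrt(13))/50) + 3551 = (-4 + I*sqrt(13)/25) + 3551 = 3547 + I*sqrt(13)/25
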